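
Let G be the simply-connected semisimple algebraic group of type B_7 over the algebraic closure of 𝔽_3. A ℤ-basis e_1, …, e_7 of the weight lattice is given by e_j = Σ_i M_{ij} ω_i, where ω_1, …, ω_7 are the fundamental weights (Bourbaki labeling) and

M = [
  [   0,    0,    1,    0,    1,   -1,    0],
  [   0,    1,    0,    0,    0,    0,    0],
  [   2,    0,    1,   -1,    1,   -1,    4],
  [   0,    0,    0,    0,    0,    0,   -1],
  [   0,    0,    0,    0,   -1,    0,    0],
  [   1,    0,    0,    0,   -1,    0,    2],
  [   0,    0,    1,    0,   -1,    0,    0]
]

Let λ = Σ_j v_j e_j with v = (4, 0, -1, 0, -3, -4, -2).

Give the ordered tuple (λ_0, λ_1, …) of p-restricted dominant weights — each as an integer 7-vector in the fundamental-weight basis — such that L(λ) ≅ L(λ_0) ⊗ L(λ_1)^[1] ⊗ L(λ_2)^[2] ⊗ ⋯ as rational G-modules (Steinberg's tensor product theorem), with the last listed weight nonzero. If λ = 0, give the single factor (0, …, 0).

ω-coordinates c = M·v, v = (4, 0, -1, 0, -3, -4, -2):
  c_1 = (0)·(4) + (0)·(0) + (1)·(-1) + (0)·(0) + (1)·(-3) + (-1)·(-4) + (0)·(-2) = 0
  c_2 = (0)·(4) + (1)·(0) + (0)·(-1) + (0)·(0) + (0)·(-3) + (0)·(-4) + (0)·(-2) = 0
  c_3 = (2)·(4) + (0)·(0) + (1)·(-1) + (-1)·(0) + (1)·(-3) + (-1)·(-4) + (4)·(-2) = 0
  c_4 = (0)·(4) + (0)·(0) + (0)·(-1) + (0)·(0) + (0)·(-3) + (0)·(-4) + (-1)·(-2) = 2
  c_5 = (0)·(4) + (0)·(0) + (0)·(-1) + (0)·(0) + (-1)·(-3) + (0)·(-4) + (0)·(-2) = 3
  c_6 = (1)·(4) + (0)·(0) + (0)·(-1) + (0)·(0) + (-1)·(-3) + (0)·(-4) + (2)·(-2) = 3
  c_7 = (0)·(4) + (0)·(0) + (1)·(-1) + (0)·(0) + (-1)·(-3) + (0)·(-4) + (0)·(-2) = 2
p = 3; digits c_i = Σ_j d_{ij}·3^j, 0 ≤ d_{ij} < 3:
  c_1 = 0
  c_2 = 0
  c_3 = 0
  c_4 = 2 = 2·3^0
  c_5 = 3 = 0·3^0 + 1·3^1
  c_6 = 3 = 0·3^0 + 1·3^1
  c_7 = 2 = 2·3^0
λ_0 = (0, 0, 0, 2, 0, 0, 2)
λ_1 = (0, 0, 0, 0, 1, 1, 0)

((0, 0, 0, 2, 0, 0, 2), (0, 0, 0, 0, 1, 1, 0))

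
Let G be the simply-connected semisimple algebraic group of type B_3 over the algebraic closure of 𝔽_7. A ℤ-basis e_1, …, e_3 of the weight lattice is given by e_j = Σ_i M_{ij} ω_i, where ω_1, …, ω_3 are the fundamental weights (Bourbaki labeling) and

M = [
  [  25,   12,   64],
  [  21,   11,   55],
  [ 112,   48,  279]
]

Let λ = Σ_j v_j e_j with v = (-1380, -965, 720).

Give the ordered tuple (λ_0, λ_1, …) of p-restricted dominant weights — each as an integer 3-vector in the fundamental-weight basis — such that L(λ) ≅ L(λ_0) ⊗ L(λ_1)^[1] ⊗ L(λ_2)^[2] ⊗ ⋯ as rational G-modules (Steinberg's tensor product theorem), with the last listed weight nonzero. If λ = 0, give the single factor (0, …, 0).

((0, 5, 0),)

Change of basis e → ω: c = M·v where v = (-1380, -965, 720):
  c_1 = 25*-1380 + 12*-965 + 64*720 = 0
  c_2 = 21*-1380 + 11*-965 + 55*720 = 5
  c_3 = 112*-1380 + 48*-965 + 279*720 = 0
Expand coordinatewise in base 7:
  c_1 = 0
  c_2 = 5 = 5·7^0
  c_3 = 0
Factor λ_0 = (0, 5, 0)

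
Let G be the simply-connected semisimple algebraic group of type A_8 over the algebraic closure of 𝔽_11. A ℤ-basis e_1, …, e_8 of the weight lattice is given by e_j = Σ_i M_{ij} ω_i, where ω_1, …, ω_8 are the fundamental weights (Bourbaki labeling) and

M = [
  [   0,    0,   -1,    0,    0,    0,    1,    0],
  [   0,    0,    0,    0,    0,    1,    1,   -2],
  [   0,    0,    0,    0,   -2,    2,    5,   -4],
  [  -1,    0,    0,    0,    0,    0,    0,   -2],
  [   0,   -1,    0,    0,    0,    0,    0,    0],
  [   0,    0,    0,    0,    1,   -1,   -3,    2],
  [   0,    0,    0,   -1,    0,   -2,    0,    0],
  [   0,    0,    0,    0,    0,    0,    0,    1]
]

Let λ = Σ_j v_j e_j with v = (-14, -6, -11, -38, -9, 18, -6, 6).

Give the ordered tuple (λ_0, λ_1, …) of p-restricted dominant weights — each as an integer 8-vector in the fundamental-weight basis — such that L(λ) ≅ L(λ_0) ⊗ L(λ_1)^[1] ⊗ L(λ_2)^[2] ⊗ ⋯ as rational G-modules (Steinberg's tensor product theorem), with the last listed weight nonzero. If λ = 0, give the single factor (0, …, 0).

((5, 0, 0, 2, 6, 3, 2, 6),)

Converting to the ω-basis (c_i = row i of M dotted with v = (-14, -6, -11, -38, -9, 18, -6, 6)):
  c_1 = 0*-14 + 0*-6 + -1*-11 + 0*-38 + 0*-9 + 0*18 + 1*-6 + 0*6 = 5
  c_2 = 0*-14 + 0*-6 + 0*-11 + 0*-38 + 0*-9 + 1*18 + 1*-6 + -2*6 = 0
  c_3 = 0*-14 + 0*-6 + 0*-11 + 0*-38 + -2*-9 + 2*18 + 5*-6 + -4*6 = 0
  c_4 = -1*-14 + 0*-6 + 0*-11 + 0*-38 + 0*-9 + 0*18 + 0*-6 + -2*6 = 2
  c_5 = 0*-14 + -1*-6 + 0*-11 + 0*-38 + 0*-9 + 0*18 + 0*-6 + 0*6 = 6
  c_6 = 0*-14 + 0*-6 + 0*-11 + 0*-38 + 1*-9 + -1*18 + -3*-6 + 2*6 = 3
  c_7 = 0*-14 + 0*-6 + 0*-11 + -1*-38 + 0*-9 + -2*18 + 0*-6 + 0*6 = 2
  c_8 = 0*-14 + 0*-6 + 0*-11 + 0*-38 + 0*-9 + 0*18 + 0*-6 + 1*6 = 6
Expand coordinatewise in base 11:
  c_1 = 5 = 5·11^0
  c_2 = 0
  c_3 = 0
  c_4 = 2 = 2·11^0
  c_5 = 6 = 6·11^0
  c_6 = 3 = 3·11^0
  c_7 = 2 = 2·11^0
  c_8 = 6 = 6·11^0
Factor λ_0 = (5, 0, 0, 2, 6, 3, 2, 6)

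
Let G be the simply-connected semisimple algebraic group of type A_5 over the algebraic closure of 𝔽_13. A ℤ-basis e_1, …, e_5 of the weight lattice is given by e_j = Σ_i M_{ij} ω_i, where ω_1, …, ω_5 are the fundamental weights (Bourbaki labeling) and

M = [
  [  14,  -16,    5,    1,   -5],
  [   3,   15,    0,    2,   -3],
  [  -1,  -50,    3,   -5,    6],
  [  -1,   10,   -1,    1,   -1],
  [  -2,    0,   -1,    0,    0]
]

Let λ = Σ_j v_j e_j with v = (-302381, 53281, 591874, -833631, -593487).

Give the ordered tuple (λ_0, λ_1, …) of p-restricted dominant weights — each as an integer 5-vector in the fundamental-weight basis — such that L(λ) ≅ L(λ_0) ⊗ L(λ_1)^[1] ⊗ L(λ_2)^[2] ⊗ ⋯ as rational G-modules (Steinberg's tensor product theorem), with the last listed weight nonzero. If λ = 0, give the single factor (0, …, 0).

Compute c_i = Σ_j M_{ij} v_j with v = (-302381, 53281, 591874, -833631, -593487):
  c_1 = 14*-302381 + -16*53281 + 5*591874 + 1*-833631 + -5*-593487 = 7344
  c_2 = 3*-302381 + 15*53281 + 0*591874 + 2*-833631 + -3*-593487 = 5271
  c_3 = -1*-302381 + -50*53281 + 3*591874 + -5*-833631 + 6*-593487 = 21186
  c_4 = -1*-302381 + 10*53281 + -1*591874 + 1*-833631 + -1*-593487 = 3173
  c_5 = -2*-302381 + 0*53281 + -1*591874 + 0*-833631 + 0*-593487 = 12888
Base-13 expansion of each c_i:
  c_1 = 7344 = 12·13^0 + 5·13^1 + 4·13^2 + 3·13^3
  c_2 = 5271 = 6·13^0 + 2·13^1 + 5·13^2 + 2·13^3
  c_3 = 21186 = 9·13^0 + 4·13^1 + 8·13^2 + 9·13^3
  c_4 = 3173 = 1·13^0 + 10·13^1 + 5·13^2 + 1·13^3
  c_5 = 12888 = 5·13^0 + 3·13^1 + 11·13^2 + 5·13^3
p-restricted factor λ_0 = (12, 6, 9, 1, 5)
p-restricted factor λ_1 = (5, 2, 4, 10, 3)
p-restricted factor λ_2 = (4, 5, 8, 5, 11)
p-restricted factor λ_3 = (3, 2, 9, 1, 5)

((12, 6, 9, 1, 5), (5, 2, 4, 10, 3), (4, 5, 8, 5, 11), (3, 2, 9, 1, 5))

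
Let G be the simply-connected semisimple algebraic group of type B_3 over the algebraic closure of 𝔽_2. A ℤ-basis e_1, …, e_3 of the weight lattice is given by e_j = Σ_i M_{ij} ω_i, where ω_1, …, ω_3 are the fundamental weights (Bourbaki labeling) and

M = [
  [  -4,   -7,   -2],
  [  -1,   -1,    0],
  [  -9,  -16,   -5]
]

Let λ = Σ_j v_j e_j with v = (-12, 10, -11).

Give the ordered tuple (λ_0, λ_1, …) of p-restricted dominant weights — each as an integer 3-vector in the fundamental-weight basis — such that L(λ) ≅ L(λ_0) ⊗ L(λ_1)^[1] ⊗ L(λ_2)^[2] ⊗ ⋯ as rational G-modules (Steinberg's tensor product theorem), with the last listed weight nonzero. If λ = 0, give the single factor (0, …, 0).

((0, 0, 1), (0, 1, 1))

ω-coordinates c = M·v, v = (-12, 10, -11):
  c_1 = -4*-12 + -7*10 + -2*-11 = 0
  c_2 = -1*-12 + -1*10 + 0*-11 = 2
  c_3 = -9*-12 + -16*10 + -5*-11 = 3
p = 2; digits c_i = Σ_j d_{ij}·2^j, 0 ≤ d_{ij} < 2:
  c_1 = 0
  c_2 = 2 = 0·2^0 + 1·2^1
  c_3 = 3 = 1·2^0 + 1·2^1
p-restricted factor λ_0 = (0, 0, 1)
p-restricted factor λ_1 = (0, 1, 1)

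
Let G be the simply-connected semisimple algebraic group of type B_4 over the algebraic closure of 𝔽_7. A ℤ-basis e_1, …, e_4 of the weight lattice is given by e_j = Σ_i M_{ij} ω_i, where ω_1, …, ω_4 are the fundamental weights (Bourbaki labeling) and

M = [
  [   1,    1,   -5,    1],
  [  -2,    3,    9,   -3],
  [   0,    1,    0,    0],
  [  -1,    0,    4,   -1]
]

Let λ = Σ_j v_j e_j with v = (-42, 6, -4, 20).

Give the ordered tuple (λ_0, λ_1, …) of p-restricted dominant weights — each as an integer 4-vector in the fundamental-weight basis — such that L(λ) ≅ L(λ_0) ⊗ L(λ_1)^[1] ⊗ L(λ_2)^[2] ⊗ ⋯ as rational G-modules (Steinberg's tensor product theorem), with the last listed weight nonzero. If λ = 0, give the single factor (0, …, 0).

((4, 6, 6, 6),)

In the fundamental-weight basis, λ has coordinates c = M·v (v = (-42, 6, -4, 20)):
  c_1 = (1)·(-42) + 1·6 + (-5)·(-4) + 1·20 = 4
  c_2 = (-2)·(-42) + 3·6 + (9)·(-4) + (-3)·(20) = 6
  c_3 = (0)·(-42) + 1·6 + (0)·(-4) + 0·20 = 6
  c_4 = (-1)·(-42) + 0·6 + (4)·(-4) + (-1)·(20) = 6
p = 7; digits c_i = Σ_j d_{ij}·7^j, 0 ≤ d_{ij} < 7:
  c_1 = 4 = 4·7^0
  c_2 = 6 = 6·7^0
  c_3 = 6 = 6·7^0
  c_4 = 6 = 6·7^0
Factor λ_0 = (4, 6, 6, 6)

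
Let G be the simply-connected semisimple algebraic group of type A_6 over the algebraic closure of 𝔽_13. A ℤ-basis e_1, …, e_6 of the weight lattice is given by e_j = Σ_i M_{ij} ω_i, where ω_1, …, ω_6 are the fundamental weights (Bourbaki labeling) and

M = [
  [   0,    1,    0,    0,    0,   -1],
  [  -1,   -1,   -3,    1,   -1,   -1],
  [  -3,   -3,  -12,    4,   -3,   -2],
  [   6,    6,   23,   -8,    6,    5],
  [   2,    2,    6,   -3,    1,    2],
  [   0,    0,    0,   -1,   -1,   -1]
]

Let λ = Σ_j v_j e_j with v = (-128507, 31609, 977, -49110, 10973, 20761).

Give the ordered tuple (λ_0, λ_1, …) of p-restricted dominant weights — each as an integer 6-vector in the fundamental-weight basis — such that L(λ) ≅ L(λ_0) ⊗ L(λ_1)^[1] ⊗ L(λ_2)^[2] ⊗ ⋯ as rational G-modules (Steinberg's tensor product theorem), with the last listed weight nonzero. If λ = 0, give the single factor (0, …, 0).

((6, 6, 3, 5, 9, 8), (2, 8, 11, 4, 4, 10), (12, 12, 8, 8, 5, 11), (4, 5, 3, 1, 5, 7))

ω-coordinates c = M·v, v = (-128507, 31609, 977, -49110, 10973, 20761):
  c_1 = (0)·(-128507) + 1·31609 + 0·977 + (0)·(-49110) + 0·10973 + (-1)·(20761) = 10848
  c_2 = (-1)·(-128507) + (-1)·(31609) + (-3)·(977) + (1)·(-49110) + (-1)·(10973) + (-1)·(20761) = 13123
  c_3 = (-3)·(-128507) + (-3)·(31609) + (-12)·(977) + (4)·(-49110) + (-3)·(10973) + (-2)·(20761) = 8089
  c_4 = (6)·(-128507) + 6·31609 + 23·977 + (-8)·(-49110) + 6·10973 + 5·20761 = 3606
  c_5 = (2)·(-128507) + 2·31609 + 6·977 + (-3)·(-49110) + 1·10973 + 2·20761 = 11891
  c_6 = (0)·(-128507) + 0·31609 + 0·977 + (-1)·(-49110) + (-1)·(10973) + (-1)·(20761) = 17376
Writing each c_i in base p = 13:
  c_1 = 10848 = 6·13^0 + 2·13^1 + 12·13^2 + 4·13^3
  c_2 = 13123 = 6·13^0 + 8·13^1 + 12·13^2 + 5·13^3
  c_3 = 8089 = 3·13^0 + 11·13^1 + 8·13^2 + 3·13^3
  c_4 = 3606 = 5·13^0 + 4·13^1 + 8·13^2 + 1·13^3
  c_5 = 11891 = 9·13^0 + 4·13^1 + 5·13^2 + 5·13^3
  c_6 = 17376 = 8·13^0 + 10·13^1 + 11·13^2 + 7·13^3
p-restricted factor λ_0 = (6, 6, 3, 5, 9, 8)
p-restricted factor λ_1 = (2, 8, 11, 4, 4, 10)
p-restricted factor λ_2 = (12, 12, 8, 8, 5, 11)
p-restricted factor λ_3 = (4, 5, 3, 1, 5, 7)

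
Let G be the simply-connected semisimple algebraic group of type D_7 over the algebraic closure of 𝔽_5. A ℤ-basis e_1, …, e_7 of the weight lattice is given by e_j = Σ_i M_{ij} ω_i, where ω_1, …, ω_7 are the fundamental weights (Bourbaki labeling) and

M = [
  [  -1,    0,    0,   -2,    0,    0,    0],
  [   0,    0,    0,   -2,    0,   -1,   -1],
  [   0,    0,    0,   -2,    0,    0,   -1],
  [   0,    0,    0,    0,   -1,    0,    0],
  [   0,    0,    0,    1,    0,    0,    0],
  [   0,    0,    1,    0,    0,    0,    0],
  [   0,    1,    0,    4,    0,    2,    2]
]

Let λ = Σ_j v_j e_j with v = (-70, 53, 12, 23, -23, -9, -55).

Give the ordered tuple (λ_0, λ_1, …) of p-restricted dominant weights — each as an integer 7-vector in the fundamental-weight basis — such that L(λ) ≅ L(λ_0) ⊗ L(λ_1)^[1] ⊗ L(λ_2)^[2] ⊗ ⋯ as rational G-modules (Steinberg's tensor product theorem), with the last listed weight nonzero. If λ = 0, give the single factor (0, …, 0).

((4, 3, 4, 3, 3, 2, 2), (4, 3, 1, 4, 4, 2, 3))

Compute c_i = Σ_j M_{ij} v_j with v = (-70, 53, 12, 23, -23, -9, -55):
  c_1 = (-1)·(-70) + 0·53 + 0·12 + (-2)·(23) + (0)·(-23) + (0)·(-9) + (0)·(-55) = 24
  c_2 = (0)·(-70) + 0·53 + 0·12 + (-2)·(23) + (0)·(-23) + (-1)·(-9) + (-1)·(-55) = 18
  c_3 = (0)·(-70) + 0·53 + 0·12 + (-2)·(23) + (0)·(-23) + (0)·(-9) + (-1)·(-55) = 9
  c_4 = (0)·(-70) + 0·53 + 0·12 + 0·23 + (-1)·(-23) + (0)·(-9) + (0)·(-55) = 23
  c_5 = (0)·(-70) + 0·53 + 0·12 + 1·23 + (0)·(-23) + (0)·(-9) + (0)·(-55) = 23
  c_6 = (0)·(-70) + 0·53 + 1·12 + 0·23 + (0)·(-23) + (0)·(-9) + (0)·(-55) = 12
  c_7 = (0)·(-70) + 1·53 + 0·12 + 4·23 + (0)·(-23) + (2)·(-9) + (2)·(-55) = 17
Base-5 expansion of each c_i:
  c_1 = 24 = 4·5^0 + 4·5^1
  c_2 = 18 = 3·5^0 + 3·5^1
  c_3 = 9 = 4·5^0 + 1·5^1
  c_4 = 23 = 3·5^0 + 4·5^1
  c_5 = 23 = 3·5^0 + 4·5^1
  c_6 = 12 = 2·5^0 + 2·5^1
  c_7 = 17 = 2·5^0 + 3·5^1
p-restricted factor λ_0 = (4, 3, 4, 3, 3, 2, 2)
p-restricted factor λ_1 = (4, 3, 1, 4, 4, 2, 3)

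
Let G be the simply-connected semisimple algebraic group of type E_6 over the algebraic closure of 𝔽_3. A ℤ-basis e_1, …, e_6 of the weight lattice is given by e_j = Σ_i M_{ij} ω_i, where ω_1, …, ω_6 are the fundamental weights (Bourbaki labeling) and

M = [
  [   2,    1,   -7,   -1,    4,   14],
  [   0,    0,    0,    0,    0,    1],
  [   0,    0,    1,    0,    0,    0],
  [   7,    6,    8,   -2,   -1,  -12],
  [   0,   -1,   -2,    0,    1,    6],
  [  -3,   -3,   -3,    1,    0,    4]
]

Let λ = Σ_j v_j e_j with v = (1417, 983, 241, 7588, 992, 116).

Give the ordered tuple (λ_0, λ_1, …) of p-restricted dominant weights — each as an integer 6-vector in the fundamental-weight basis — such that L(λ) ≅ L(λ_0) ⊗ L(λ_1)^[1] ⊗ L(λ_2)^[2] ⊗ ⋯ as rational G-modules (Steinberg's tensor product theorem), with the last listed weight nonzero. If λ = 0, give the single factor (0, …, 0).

((2, 2, 1, 2, 1, 0), (2, 2, 2, 1, 2, 1), (2, 0, 2, 2, 0, 2), (1, 1, 2, 0, 2, 1), (1, 1, 2, 2, 2, 1))

Compute c_i = Σ_j M_{ij} v_j with v = (1417, 983, 241, 7588, 992, 116):
  c_1 = (2)·(1417) + (1)·(983) + (-7)·(241) + (-1)·(7588) + (4)·(992) + (14)·(116) = 134
  c_2 = (0)·(1417) + (0)·(983) + (0)·(241) + (0)·(7588) + (0)·(992) + (1)·(116) = 116
  c_3 = (0)·(1417) + (0)·(983) + (1)·(241) + (0)·(7588) + (0)·(992) + (0)·(116) = 241
  c_4 = (7)·(1417) + (6)·(983) + (8)·(241) + (-2)·(7588) + (-1)·(992) + (-12)·(116) = 185
  c_5 = (0)·(1417) + (-1)·(983) + (-2)·(241) + (0)·(7588) + (1)·(992) + (6)·(116) = 223
  c_6 = (-3)·(1417) + (-3)·(983) + (-3)·(241) + (1)·(7588) + (0)·(992) + (4)·(116) = 129
Base-3 expansion of each c_i:
  c_1 = 134 = 2·3^0 + 2·3^1 + 2·3^2 + 1·3^3 + 1·3^4
  c_2 = 116 = 2·3^0 + 2·3^1 + 0·3^2 + 1·3^3 + 1·3^4
  c_3 = 241 = 1·3^0 + 2·3^1 + 2·3^2 + 2·3^3 + 2·3^4
  c_4 = 185 = 2·3^0 + 1·3^1 + 2·3^2 + 0·3^3 + 2·3^4
  c_5 = 223 = 1·3^0 + 2·3^1 + 0·3^2 + 2·3^3 + 2·3^4
  c_6 = 129 = 0·3^0 + 1·3^1 + 2·3^2 + 1·3^3 + 1·3^4
p-restricted factor λ_0 = (2, 2, 1, 2, 1, 0)
p-restricted factor λ_1 = (2, 2, 2, 1, 2, 1)
p-restricted factor λ_2 = (2, 0, 2, 2, 0, 2)
p-restricted factor λ_3 = (1, 1, 2, 0, 2, 1)
p-restricted factor λ_4 = (1, 1, 2, 2, 2, 1)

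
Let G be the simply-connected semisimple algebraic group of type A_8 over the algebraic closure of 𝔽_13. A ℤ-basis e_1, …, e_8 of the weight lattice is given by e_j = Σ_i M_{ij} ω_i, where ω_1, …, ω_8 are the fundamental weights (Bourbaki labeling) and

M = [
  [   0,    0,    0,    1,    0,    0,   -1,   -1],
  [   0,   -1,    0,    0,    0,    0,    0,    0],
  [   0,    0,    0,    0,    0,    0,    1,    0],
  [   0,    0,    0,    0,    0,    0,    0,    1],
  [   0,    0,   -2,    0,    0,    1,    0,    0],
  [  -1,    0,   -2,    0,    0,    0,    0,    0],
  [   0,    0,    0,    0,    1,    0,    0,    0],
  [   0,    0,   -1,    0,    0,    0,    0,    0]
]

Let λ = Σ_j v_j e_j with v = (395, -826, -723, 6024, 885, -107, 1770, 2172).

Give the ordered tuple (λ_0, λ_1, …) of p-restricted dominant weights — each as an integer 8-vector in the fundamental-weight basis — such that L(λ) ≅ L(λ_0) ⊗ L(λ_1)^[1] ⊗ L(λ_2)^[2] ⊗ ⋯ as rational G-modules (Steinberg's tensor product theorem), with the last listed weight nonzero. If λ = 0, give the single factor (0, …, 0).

Change of basis e → ω: c = M·v where v = (395, -826, -723, 6024, 885, -107, 1770, 2172):
  c_1 = 0·395 + (0)·(-826) + (0)·(-723) + 1·6024 + 0·885 + (0)·(-107) + (-1)·(1770) + (-1)·(2172) = 2082
  c_2 = 0·395 + (-1)·(-826) + (0)·(-723) + 0·6024 + 0·885 + (0)·(-107) + 0·1770 + 0·2172 = 826
  c_3 = 0·395 + (0)·(-826) + (0)·(-723) + 0·6024 + 0·885 + (0)·(-107) + 1·1770 + 0·2172 = 1770
  c_4 = 0·395 + (0)·(-826) + (0)·(-723) + 0·6024 + 0·885 + (0)·(-107) + 0·1770 + 1·2172 = 2172
  c_5 = 0·395 + (0)·(-826) + (-2)·(-723) + 0·6024 + 0·885 + (1)·(-107) + 0·1770 + 0·2172 = 1339
  c_6 = (-1)·(395) + (0)·(-826) + (-2)·(-723) + 0·6024 + 0·885 + (0)·(-107) + 0·1770 + 0·2172 = 1051
  c_7 = 0·395 + (0)·(-826) + (0)·(-723) + 0·6024 + 1·885 + (0)·(-107) + 0·1770 + 0·2172 = 885
  c_8 = 0·395 + (0)·(-826) + (-1)·(-723) + 0·6024 + 0·885 + (0)·(-107) + 0·1770 + 0·2172 = 723
Base-13 expansion of each c_i:
  c_1 = 2082 = 2·13^0 + 4·13^1 + 12·13^2
  c_2 = 826 = 7·13^0 + 11·13^1 + 4·13^2
  c_3 = 1770 = 2·13^0 + 6·13^1 + 10·13^2
  c_4 = 2172 = 1·13^0 + 11·13^1 + 12·13^2
  c_5 = 1339 = 0·13^0 + 12·13^1 + 7·13^2
  c_6 = 1051 = 11·13^0 + 2·13^1 + 6·13^2
  c_7 = 885 = 1·13^0 + 3·13^1 + 5·13^2
  c_8 = 723 = 8·13^0 + 3·13^1 + 4·13^2
p-restricted factor λ_0 = (2, 7, 2, 1, 0, 11, 1, 8)
p-restricted factor λ_1 = (4, 11, 6, 11, 12, 2, 3, 3)
p-restricted factor λ_2 = (12, 4, 10, 12, 7, 6, 5, 4)

((2, 7, 2, 1, 0, 11, 1, 8), (4, 11, 6, 11, 12, 2, 3, 3), (12, 4, 10, 12, 7, 6, 5, 4))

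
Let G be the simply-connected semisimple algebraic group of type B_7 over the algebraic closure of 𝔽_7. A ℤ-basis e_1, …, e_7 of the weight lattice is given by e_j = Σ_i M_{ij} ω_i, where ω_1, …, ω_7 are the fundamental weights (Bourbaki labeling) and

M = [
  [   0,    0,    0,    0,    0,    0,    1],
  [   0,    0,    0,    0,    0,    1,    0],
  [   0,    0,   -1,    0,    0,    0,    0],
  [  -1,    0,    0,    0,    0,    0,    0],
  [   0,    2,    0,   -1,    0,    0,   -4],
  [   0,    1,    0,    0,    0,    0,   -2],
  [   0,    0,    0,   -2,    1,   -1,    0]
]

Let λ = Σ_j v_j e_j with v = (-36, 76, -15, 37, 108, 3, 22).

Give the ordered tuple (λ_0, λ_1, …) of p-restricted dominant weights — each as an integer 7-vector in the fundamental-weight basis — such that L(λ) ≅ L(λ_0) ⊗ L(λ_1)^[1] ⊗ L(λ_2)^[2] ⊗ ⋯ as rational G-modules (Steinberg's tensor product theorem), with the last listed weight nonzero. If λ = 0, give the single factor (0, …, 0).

((1, 3, 1, 1, 6, 4, 3), (3, 0, 2, 5, 3, 4, 4))

Change of basis e → ω: c = M·v where v = (-36, 76, -15, 37, 108, 3, 22):
  c_1 = 0*-36 + 0*76 + 0*-15 + 0*37 + 0*108 + 0*3 + 1*22 = 22
  c_2 = 0*-36 + 0*76 + 0*-15 + 0*37 + 0*108 + 1*3 + 0*22 = 3
  c_3 = 0*-36 + 0*76 + -1*-15 + 0*37 + 0*108 + 0*3 + 0*22 = 15
  c_4 = -1*-36 + 0*76 + 0*-15 + 0*37 + 0*108 + 0*3 + 0*22 = 36
  c_5 = 0*-36 + 2*76 + 0*-15 + -1*37 + 0*108 + 0*3 + -4*22 = 27
  c_6 = 0*-36 + 1*76 + 0*-15 + 0*37 + 0*108 + 0*3 + -2*22 = 32
  c_7 = 0*-36 + 0*76 + 0*-15 + -2*37 + 1*108 + -1*3 + 0*22 = 31
Writing each c_i in base p = 7:
  c_1 = 22 = 1·7^0 + 3·7^1
  c_2 = 3 = 3·7^0
  c_3 = 15 = 1·7^0 + 2·7^1
  c_4 = 36 = 1·7^0 + 5·7^1
  c_5 = 27 = 6·7^0 + 3·7^1
  c_6 = 32 = 4·7^0 + 4·7^1
  c_7 = 31 = 3·7^0 + 4·7^1
λ_0 = (1, 3, 1, 1, 6, 4, 3)
λ_1 = (3, 0, 2, 5, 3, 4, 4)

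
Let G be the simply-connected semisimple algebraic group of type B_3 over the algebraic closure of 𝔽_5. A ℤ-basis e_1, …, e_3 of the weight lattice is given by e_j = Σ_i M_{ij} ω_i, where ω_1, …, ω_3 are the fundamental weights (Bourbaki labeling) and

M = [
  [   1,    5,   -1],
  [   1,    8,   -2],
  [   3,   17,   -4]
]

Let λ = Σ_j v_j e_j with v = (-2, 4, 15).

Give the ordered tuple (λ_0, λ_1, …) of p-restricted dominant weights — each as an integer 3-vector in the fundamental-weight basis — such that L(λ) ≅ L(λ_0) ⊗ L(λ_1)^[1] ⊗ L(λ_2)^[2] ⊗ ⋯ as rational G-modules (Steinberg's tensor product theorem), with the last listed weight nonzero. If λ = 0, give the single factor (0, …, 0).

Change of basis e → ω: c = M·v where v = (-2, 4, 15):
  c_1 = 1*-2 + 5*4 + -1*15 = 3
  c_2 = 1*-2 + 8*4 + -2*15 = 0
  c_3 = 3*-2 + 17*4 + -4*15 = 2
Writing each c_i in base p = 5:
  c_1 = 3 = 3·5^0
  c_2 = 0
  c_3 = 2 = 2·5^0
λ_0 = (3, 0, 2)

((3, 0, 2),)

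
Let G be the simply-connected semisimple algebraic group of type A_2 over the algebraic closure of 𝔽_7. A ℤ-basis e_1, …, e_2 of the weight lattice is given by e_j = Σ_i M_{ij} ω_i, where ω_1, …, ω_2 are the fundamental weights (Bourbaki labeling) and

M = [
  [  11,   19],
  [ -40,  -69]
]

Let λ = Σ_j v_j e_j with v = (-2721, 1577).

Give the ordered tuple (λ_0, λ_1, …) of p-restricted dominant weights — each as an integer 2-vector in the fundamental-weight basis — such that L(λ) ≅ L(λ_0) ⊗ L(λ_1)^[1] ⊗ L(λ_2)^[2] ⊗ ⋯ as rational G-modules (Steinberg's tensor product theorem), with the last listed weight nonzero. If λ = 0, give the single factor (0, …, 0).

((4, 6), (4, 3))

Compute c_i = Σ_j M_{ij} v_j with v = (-2721, 1577):
  c_1 = (11)·(-2721) + 19·1577 = 32
  c_2 = (-40)·(-2721) + (-69)·(1577) = 27
Base-7 expansion of each c_i:
  c_1 = 32 = 4·7^0 + 4·7^1
  c_2 = 27 = 6·7^0 + 3·7^1
p-restricted factor λ_0 = (4, 6)
p-restricted factor λ_1 = (4, 3)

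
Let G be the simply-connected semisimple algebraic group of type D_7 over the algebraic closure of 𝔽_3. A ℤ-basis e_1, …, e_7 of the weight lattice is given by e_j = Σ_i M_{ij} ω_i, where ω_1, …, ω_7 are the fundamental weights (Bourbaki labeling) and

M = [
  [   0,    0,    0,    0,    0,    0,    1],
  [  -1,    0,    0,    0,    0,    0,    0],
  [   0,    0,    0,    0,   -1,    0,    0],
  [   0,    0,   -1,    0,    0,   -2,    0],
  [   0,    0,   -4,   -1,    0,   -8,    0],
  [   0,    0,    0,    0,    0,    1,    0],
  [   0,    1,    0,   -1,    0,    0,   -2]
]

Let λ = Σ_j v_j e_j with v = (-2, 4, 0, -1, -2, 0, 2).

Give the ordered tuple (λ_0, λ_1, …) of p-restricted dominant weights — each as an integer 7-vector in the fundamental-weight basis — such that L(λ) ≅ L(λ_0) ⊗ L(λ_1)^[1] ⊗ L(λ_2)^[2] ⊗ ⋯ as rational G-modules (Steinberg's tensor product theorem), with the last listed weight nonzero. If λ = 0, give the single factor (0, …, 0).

((2, 2, 2, 0, 1, 0, 1),)

ω-coordinates c = M·v, v = (-2, 4, 0, -1, -2, 0, 2):
  c_1 = (0)·(-2) + 0·4 + 0·0 + (0)·(-1) + (0)·(-2) + 0·0 + 1·2 = 2
  c_2 = (-1)·(-2) + 0·4 + 0·0 + (0)·(-1) + (0)·(-2) + 0·0 + 0·2 = 2
  c_3 = (0)·(-2) + 0·4 + 0·0 + (0)·(-1) + (-1)·(-2) + 0·0 + 0·2 = 2
  c_4 = (0)·(-2) + 0·4 + (-1)·(0) + (0)·(-1) + (0)·(-2) + (-2)·(0) + 0·2 = 0
  c_5 = (0)·(-2) + 0·4 + (-4)·(0) + (-1)·(-1) + (0)·(-2) + (-8)·(0) + 0·2 = 1
  c_6 = (0)·(-2) + 0·4 + 0·0 + (0)·(-1) + (0)·(-2) + 1·0 + 0·2 = 0
  c_7 = (0)·(-2) + 1·4 + 0·0 + (-1)·(-1) + (0)·(-2) + 0·0 + (-2)·(2) = 1
Base-3 expansion of each c_i:
  c_1 = 2 = 2·3^0
  c_2 = 2 = 2·3^0
  c_3 = 2 = 2·3^0
  c_4 = 0
  c_5 = 1 = 1·3^0
  c_6 = 0
  c_7 = 1 = 1·3^0
p-restricted factor λ_0 = (2, 2, 2, 0, 1, 0, 1)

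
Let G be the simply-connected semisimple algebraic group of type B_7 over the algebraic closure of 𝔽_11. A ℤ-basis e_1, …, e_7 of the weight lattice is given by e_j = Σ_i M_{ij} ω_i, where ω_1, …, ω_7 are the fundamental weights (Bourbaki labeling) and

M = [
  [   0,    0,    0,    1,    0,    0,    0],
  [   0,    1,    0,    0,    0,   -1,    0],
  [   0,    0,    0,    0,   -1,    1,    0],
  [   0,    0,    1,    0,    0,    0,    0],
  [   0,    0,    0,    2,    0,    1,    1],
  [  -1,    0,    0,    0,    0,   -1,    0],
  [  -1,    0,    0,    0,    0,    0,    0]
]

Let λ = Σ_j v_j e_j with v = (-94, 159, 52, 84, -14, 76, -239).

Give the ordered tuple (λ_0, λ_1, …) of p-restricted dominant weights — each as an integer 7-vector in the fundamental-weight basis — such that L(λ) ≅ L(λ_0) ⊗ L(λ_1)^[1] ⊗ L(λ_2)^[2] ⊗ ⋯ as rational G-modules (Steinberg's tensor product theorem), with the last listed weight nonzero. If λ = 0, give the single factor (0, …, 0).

((7, 6, 2, 8, 5, 7, 6), (7, 7, 8, 4, 0, 1, 8))

Change of basis e → ω: c = M·v where v = (-94, 159, 52, 84, -14, 76, -239):
  c_1 = 0*-94 + 0*159 + 0*52 + 1*84 + 0*-14 + 0*76 + 0*-239 = 84
  c_2 = 0*-94 + 1*159 + 0*52 + 0*84 + 0*-14 + -1*76 + 0*-239 = 83
  c_3 = 0*-94 + 0*159 + 0*52 + 0*84 + -1*-14 + 1*76 + 0*-239 = 90
  c_4 = 0*-94 + 0*159 + 1*52 + 0*84 + 0*-14 + 0*76 + 0*-239 = 52
  c_5 = 0*-94 + 0*159 + 0*52 + 2*84 + 0*-14 + 1*76 + 1*-239 = 5
  c_6 = -1*-94 + 0*159 + 0*52 + 0*84 + 0*-14 + -1*76 + 0*-239 = 18
  c_7 = -1*-94 + 0*159 + 0*52 + 0*84 + 0*-14 + 0*76 + 0*-239 = 94
Expand coordinatewise in base 11:
  c_1 = 84 = 7·11^0 + 7·11^1
  c_2 = 83 = 6·11^0 + 7·11^1
  c_3 = 90 = 2·11^0 + 8·11^1
  c_4 = 52 = 8·11^0 + 4·11^1
  c_5 = 5 = 5·11^0
  c_6 = 18 = 7·11^0 + 1·11^1
  c_7 = 94 = 6·11^0 + 8·11^1
Factor λ_0 = (7, 6, 2, 8, 5, 7, 6)
Factor λ_1 = (7, 7, 8, 4, 0, 1, 8)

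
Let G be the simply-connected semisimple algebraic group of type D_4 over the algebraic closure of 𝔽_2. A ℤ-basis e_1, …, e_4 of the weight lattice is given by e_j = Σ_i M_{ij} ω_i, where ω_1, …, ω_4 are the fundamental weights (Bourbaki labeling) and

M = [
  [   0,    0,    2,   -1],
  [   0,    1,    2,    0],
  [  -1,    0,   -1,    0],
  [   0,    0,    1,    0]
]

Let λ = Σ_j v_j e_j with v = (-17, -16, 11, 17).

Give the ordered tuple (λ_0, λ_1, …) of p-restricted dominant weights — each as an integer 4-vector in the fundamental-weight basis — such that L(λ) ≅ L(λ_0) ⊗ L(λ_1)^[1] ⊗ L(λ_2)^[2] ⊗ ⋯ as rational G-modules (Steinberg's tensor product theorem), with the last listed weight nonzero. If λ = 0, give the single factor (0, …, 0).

((1, 0, 0, 1), (0, 1, 1, 1), (1, 1, 1, 0), (0, 0, 0, 1))

Converting to the ω-basis (c_i = row i of M dotted with v = (-17, -16, 11, 17)):
  c_1 = (0)·(-17) + (0)·(-16) + (2)·(11) + (-1)·(17) = 5
  c_2 = (0)·(-17) + (1)·(-16) + (2)·(11) + (0)·(17) = 6
  c_3 = (-1)·(-17) + (0)·(-16) + (-1)·(11) + (0)·(17) = 6
  c_4 = (0)·(-17) + (0)·(-16) + (1)·(11) + (0)·(17) = 11
Writing each c_i in base p = 2:
  c_1 = 5 = 1·2^0 + 0·2^1 + 1·2^2
  c_2 = 6 = 0·2^0 + 1·2^1 + 1·2^2
  c_3 = 6 = 0·2^0 + 1·2^1 + 1·2^2
  c_4 = 11 = 1·2^0 + 1·2^1 + 0·2^2 + 1·2^3
p-restricted factor λ_0 = (1, 0, 0, 1)
p-restricted factor λ_1 = (0, 1, 1, 1)
p-restricted factor λ_2 = (1, 1, 1, 0)
p-restricted factor λ_3 = (0, 0, 0, 1)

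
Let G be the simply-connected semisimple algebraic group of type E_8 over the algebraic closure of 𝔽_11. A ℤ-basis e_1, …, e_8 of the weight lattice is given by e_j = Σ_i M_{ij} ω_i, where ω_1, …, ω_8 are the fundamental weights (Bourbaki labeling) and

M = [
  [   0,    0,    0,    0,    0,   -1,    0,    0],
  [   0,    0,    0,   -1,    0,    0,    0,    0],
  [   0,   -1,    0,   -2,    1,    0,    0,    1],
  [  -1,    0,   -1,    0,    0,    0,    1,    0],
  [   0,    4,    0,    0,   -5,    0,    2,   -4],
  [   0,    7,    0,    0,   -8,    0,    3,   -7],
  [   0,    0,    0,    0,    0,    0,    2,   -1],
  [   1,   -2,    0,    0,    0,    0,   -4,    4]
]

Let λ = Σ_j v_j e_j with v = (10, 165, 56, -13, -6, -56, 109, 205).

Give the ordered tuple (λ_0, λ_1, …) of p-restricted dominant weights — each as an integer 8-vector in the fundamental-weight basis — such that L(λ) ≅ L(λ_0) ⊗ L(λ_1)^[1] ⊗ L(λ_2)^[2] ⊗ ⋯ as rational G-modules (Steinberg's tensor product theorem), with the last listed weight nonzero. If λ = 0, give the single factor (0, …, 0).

Compute c_i = Σ_j M_{ij} v_j with v = (10, 165, 56, -13, -6, -56, 109, 205):
  c_1 = 0*10 + 0*165 + 0*56 + 0*-13 + 0*-6 + -1*-56 + 0*109 + 0*205 = 56
  c_2 = 0*10 + 0*165 + 0*56 + -1*-13 + 0*-6 + 0*-56 + 0*109 + 0*205 = 13
  c_3 = 0*10 + -1*165 + 0*56 + -2*-13 + 1*-6 + 0*-56 + 0*109 + 1*205 = 60
  c_4 = -1*10 + 0*165 + -1*56 + 0*-13 + 0*-6 + 0*-56 + 1*109 + 0*205 = 43
  c_5 = 0*10 + 4*165 + 0*56 + 0*-13 + -5*-6 + 0*-56 + 2*109 + -4*205 = 88
  c_6 = 0*10 + 7*165 + 0*56 + 0*-13 + -8*-6 + 0*-56 + 3*109 + -7*205 = 95
  c_7 = 0*10 + 0*165 + 0*56 + 0*-13 + 0*-6 + 0*-56 + 2*109 + -1*205 = 13
  c_8 = 1*10 + -2*165 + 0*56 + 0*-13 + 0*-6 + 0*-56 + -4*109 + 4*205 = 64
Expand coordinatewise in base 11:
  c_1 = 56 = 1·11^0 + 5·11^1
  c_2 = 13 = 2·11^0 + 1·11^1
  c_3 = 60 = 5·11^0 + 5·11^1
  c_4 = 43 = 10·11^0 + 3·11^1
  c_5 = 88 = 0·11^0 + 8·11^1
  c_6 = 95 = 7·11^0 + 8·11^1
  c_7 = 13 = 2·11^0 + 1·11^1
  c_8 = 64 = 9·11^0 + 5·11^1
Factor λ_0 = (1, 2, 5, 10, 0, 7, 2, 9)
Factor λ_1 = (5, 1, 5, 3, 8, 8, 1, 5)

((1, 2, 5, 10, 0, 7, 2, 9), (5, 1, 5, 3, 8, 8, 1, 5))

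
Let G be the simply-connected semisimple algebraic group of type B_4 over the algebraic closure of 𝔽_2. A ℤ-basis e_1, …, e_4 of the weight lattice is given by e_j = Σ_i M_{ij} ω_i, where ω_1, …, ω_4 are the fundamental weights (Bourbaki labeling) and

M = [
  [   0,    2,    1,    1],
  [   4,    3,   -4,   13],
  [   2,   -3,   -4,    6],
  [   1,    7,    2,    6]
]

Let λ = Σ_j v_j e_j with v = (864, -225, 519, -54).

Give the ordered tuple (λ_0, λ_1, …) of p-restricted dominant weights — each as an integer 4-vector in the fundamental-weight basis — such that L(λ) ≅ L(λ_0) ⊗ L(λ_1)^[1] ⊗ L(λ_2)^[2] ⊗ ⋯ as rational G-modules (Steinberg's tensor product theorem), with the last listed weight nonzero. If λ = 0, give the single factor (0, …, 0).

((1, 1, 1, 1), (1, 1, 1, 1), (1, 0, 0, 0), (1, 0, 0, 0))

Converting to the ω-basis (c_i = row i of M dotted with v = (864, -225, 519, -54)):
  c_1 = (0)·(864) + (2)·(-225) + (1)·(519) + (1)·(-54) = 15
  c_2 = (4)·(864) + (3)·(-225) + (-4)·(519) + (13)·(-54) = 3
  c_3 = (2)·(864) + (-3)·(-225) + (-4)·(519) + (6)·(-54) = 3
  c_4 = (1)·(864) + (7)·(-225) + (2)·(519) + (6)·(-54) = 3
Base-2 expansion of each c_i:
  c_1 = 15 = 1·2^0 + 1·2^1 + 1·2^2 + 1·2^3
  c_2 = 3 = 1·2^0 + 1·2^1
  c_3 = 3 = 1·2^0 + 1·2^1
  c_4 = 3 = 1·2^0 + 1·2^1
λ_0 = (1, 1, 1, 1)
λ_1 = (1, 1, 1, 1)
λ_2 = (1, 0, 0, 0)
λ_3 = (1, 0, 0, 0)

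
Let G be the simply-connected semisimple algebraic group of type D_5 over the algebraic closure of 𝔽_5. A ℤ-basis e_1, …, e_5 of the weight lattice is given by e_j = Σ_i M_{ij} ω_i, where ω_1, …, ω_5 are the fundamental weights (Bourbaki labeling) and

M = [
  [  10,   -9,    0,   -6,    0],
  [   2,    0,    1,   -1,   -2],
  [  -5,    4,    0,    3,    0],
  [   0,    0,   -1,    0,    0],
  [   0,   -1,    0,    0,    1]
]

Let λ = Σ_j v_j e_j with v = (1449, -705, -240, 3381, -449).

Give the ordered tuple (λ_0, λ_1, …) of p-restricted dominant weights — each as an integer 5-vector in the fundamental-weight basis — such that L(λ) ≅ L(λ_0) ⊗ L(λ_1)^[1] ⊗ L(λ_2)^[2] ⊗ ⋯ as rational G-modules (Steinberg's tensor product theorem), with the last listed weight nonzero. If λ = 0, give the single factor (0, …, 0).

ω-coordinates c = M·v, v = (1449, -705, -240, 3381, -449):
  c_1 = 10·1449 + (-9)·(-705) + (0)·(-240) + (-6)·(3381) + (0)·(-449) = 549
  c_2 = 2·1449 + (0)·(-705) + (1)·(-240) + (-1)·(3381) + (-2)·(-449) = 175
  c_3 = (-5)·(1449) + (4)·(-705) + (0)·(-240) + 3·3381 + (0)·(-449) = 78
  c_4 = 0·1449 + (0)·(-705) + (-1)·(-240) + 0·3381 + (0)·(-449) = 240
  c_5 = 0·1449 + (-1)·(-705) + (0)·(-240) + 0·3381 + (1)·(-449) = 256
Writing each c_i in base p = 5:
  c_1 = 549 = 4·5^0 + 4·5^1 + 1·5^2 + 4·5^3
  c_2 = 175 = 0·5^0 + 0·5^1 + 2·5^2 + 1·5^3
  c_3 = 78 = 3·5^0 + 0·5^1 + 3·5^2
  c_4 = 240 = 0·5^0 + 3·5^1 + 4·5^2 + 1·5^3
  c_5 = 256 = 1·5^0 + 1·5^1 + 0·5^2 + 2·5^3
p-restricted factor λ_0 = (4, 0, 3, 0, 1)
p-restricted factor λ_1 = (4, 0, 0, 3, 1)
p-restricted factor λ_2 = (1, 2, 3, 4, 0)
p-restricted factor λ_3 = (4, 1, 0, 1, 2)

((4, 0, 3, 0, 1), (4, 0, 0, 3, 1), (1, 2, 3, 4, 0), (4, 1, 0, 1, 2))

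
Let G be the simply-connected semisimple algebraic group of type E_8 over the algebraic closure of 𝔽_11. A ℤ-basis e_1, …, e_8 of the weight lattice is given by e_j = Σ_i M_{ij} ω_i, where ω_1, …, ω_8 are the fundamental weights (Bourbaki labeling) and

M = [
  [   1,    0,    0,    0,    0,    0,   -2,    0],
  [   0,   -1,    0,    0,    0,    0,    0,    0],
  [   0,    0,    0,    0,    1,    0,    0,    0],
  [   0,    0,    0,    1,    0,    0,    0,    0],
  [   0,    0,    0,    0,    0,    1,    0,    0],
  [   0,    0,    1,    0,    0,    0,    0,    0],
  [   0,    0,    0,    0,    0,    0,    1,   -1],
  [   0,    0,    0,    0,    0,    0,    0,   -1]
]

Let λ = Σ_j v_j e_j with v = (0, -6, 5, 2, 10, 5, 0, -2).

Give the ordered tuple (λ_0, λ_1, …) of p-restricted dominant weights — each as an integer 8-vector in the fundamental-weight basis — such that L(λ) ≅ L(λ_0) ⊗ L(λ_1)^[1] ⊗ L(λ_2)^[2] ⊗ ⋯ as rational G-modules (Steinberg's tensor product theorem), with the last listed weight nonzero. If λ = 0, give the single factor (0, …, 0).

Compute c_i = Σ_j M_{ij} v_j with v = (0, -6, 5, 2, 10, 5, 0, -2):
  c_1 = 1*0 + 0*-6 + 0*5 + 0*2 + 0*10 + 0*5 + -2*0 + 0*-2 = 0
  c_2 = 0*0 + -1*-6 + 0*5 + 0*2 + 0*10 + 0*5 + 0*0 + 0*-2 = 6
  c_3 = 0*0 + 0*-6 + 0*5 + 0*2 + 1*10 + 0*5 + 0*0 + 0*-2 = 10
  c_4 = 0*0 + 0*-6 + 0*5 + 1*2 + 0*10 + 0*5 + 0*0 + 0*-2 = 2
  c_5 = 0*0 + 0*-6 + 0*5 + 0*2 + 0*10 + 1*5 + 0*0 + 0*-2 = 5
  c_6 = 0*0 + 0*-6 + 1*5 + 0*2 + 0*10 + 0*5 + 0*0 + 0*-2 = 5
  c_7 = 0*0 + 0*-6 + 0*5 + 0*2 + 0*10 + 0*5 + 1*0 + -1*-2 = 2
  c_8 = 0*0 + 0*-6 + 0*5 + 0*2 + 0*10 + 0*5 + 0*0 + -1*-2 = 2
Expand coordinatewise in base 11:
  c_1 = 0
  c_2 = 6 = 6·11^0
  c_3 = 10 = 10·11^0
  c_4 = 2 = 2·11^0
  c_5 = 5 = 5·11^0
  c_6 = 5 = 5·11^0
  c_7 = 2 = 2·11^0
  c_8 = 2 = 2·11^0
λ_0 = (0, 6, 10, 2, 5, 5, 2, 2)

((0, 6, 10, 2, 5, 5, 2, 2),)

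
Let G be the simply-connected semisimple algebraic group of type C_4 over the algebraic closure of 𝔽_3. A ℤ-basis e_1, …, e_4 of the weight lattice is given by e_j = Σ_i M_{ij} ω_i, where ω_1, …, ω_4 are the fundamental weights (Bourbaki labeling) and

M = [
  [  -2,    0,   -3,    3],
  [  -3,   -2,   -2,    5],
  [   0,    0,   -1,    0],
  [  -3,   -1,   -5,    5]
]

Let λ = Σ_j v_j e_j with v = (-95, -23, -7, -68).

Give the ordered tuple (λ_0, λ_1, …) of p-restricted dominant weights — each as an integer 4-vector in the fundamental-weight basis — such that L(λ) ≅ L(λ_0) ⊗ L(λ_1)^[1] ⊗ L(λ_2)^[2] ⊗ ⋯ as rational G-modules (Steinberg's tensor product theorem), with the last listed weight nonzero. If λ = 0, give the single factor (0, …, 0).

Compute c_i = Σ_j M_{ij} v_j with v = (-95, -23, -7, -68):
  c_1 = (-2)·(-95) + (0)·(-23) + (-3)·(-7) + (3)·(-68) = 7
  c_2 = (-3)·(-95) + (-2)·(-23) + (-2)·(-7) + (5)·(-68) = 5
  c_3 = (0)·(-95) + (0)·(-23) + (-1)·(-7) + (0)·(-68) = 7
  c_4 = (-3)·(-95) + (-1)·(-23) + (-5)·(-7) + (5)·(-68) = 3
Expand coordinatewise in base 3:
  c_1 = 7 = 1·3^0 + 2·3^1
  c_2 = 5 = 2·3^0 + 1·3^1
  c_3 = 7 = 1·3^0 + 2·3^1
  c_4 = 3 = 0·3^0 + 1·3^1
λ_0 = (1, 2, 1, 0)
λ_1 = (2, 1, 2, 1)

((1, 2, 1, 0), (2, 1, 2, 1))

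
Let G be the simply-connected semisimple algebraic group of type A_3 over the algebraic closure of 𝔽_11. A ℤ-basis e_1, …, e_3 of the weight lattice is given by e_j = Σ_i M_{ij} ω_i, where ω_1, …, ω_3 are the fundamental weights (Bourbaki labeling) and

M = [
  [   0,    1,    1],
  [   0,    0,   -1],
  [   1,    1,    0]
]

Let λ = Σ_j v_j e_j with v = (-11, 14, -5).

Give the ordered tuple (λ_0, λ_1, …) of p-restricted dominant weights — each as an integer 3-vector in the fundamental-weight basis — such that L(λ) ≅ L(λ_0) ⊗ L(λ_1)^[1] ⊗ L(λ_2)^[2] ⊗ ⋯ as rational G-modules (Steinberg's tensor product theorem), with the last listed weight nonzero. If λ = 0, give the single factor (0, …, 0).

Compute c_i = Σ_j M_{ij} v_j with v = (-11, 14, -5):
  c_1 = 0*-11 + 1*14 + 1*-5 = 9
  c_2 = 0*-11 + 0*14 + -1*-5 = 5
  c_3 = 1*-11 + 1*14 + 0*-5 = 3
Expand coordinatewise in base 11:
  c_1 = 9 = 9·11^0
  c_2 = 5 = 5·11^0
  c_3 = 3 = 3·11^0
Factor λ_0 = (9, 5, 3)

((9, 5, 3),)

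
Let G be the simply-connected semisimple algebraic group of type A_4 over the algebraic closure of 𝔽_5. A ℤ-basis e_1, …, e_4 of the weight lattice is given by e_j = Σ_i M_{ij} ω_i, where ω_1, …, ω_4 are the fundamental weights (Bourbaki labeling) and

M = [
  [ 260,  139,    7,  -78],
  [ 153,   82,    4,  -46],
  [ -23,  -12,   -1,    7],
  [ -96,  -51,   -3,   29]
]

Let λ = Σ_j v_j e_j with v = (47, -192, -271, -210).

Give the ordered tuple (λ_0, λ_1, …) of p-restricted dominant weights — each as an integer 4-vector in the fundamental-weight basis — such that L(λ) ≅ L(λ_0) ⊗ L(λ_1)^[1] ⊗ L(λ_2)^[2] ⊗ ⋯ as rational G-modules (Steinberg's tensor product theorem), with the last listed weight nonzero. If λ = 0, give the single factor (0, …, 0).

ω-coordinates c = M·v, v = (47, -192, -271, -210):
  c_1 = 260*47 + 139*-192 + 7*-271 + -78*-210 = 15
  c_2 = 153*47 + 82*-192 + 4*-271 + -46*-210 = 23
  c_3 = -23*47 + -12*-192 + -1*-271 + 7*-210 = 24
  c_4 = -96*47 + -51*-192 + -3*-271 + 29*-210 = 3
Writing each c_i in base p = 5:
  c_1 = 15 = 0·5^0 + 3·5^1
  c_2 = 23 = 3·5^0 + 4·5^1
  c_3 = 24 = 4·5^0 + 4·5^1
  c_4 = 3 = 3·5^0
p-restricted factor λ_0 = (0, 3, 4, 3)
p-restricted factor λ_1 = (3, 4, 4, 0)

((0, 3, 4, 3), (3, 4, 4, 0))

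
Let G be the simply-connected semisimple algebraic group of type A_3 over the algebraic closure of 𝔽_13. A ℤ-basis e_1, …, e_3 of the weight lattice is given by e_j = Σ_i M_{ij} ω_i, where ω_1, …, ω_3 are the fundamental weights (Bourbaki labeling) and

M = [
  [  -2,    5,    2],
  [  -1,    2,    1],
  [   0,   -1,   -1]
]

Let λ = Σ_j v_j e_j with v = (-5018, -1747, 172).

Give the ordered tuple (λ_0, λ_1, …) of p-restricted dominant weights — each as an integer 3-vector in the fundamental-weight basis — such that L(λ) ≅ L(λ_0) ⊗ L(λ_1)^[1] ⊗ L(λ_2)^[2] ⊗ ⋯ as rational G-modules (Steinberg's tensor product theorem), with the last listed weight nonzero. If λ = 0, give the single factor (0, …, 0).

In the fundamental-weight basis, λ has coordinates c = M·v (v = (-5018, -1747, 172)):
  c_1 = (-2)·(-5018) + (5)·(-1747) + (2)·(172) = 1645
  c_2 = (-1)·(-5018) + (2)·(-1747) + (1)·(172) = 1696
  c_3 = (0)·(-5018) + (-1)·(-1747) + (-1)·(172) = 1575
Base-13 expansion of each c_i:
  c_1 = 1645 = 7·13^0 + 9·13^1 + 9·13^2
  c_2 = 1696 = 6·13^0 + 0·13^1 + 10·13^2
  c_3 = 1575 = 2·13^0 + 4·13^1 + 9·13^2
Factor λ_0 = (7, 6, 2)
Factor λ_1 = (9, 0, 4)
Factor λ_2 = (9, 10, 9)

((7, 6, 2), (9, 0, 4), (9, 10, 9))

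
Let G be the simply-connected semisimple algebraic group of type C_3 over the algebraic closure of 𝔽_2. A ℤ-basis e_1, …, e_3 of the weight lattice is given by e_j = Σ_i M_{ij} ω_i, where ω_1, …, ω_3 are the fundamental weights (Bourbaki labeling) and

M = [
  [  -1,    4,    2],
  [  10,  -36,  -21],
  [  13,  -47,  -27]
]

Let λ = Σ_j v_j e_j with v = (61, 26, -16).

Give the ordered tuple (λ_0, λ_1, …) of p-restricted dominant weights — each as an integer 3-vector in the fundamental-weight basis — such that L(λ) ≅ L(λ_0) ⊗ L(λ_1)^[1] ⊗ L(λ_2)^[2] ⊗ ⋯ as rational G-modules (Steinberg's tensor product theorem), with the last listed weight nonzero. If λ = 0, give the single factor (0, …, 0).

((1, 0, 1), (1, 1, 1), (0, 0, 0), (1, 1, 0))

ω-coordinates c = M·v, v = (61, 26, -16):
  c_1 = -1*61 + 4*26 + 2*-16 = 11
  c_2 = 10*61 + -36*26 + -21*-16 = 10
  c_3 = 13*61 + -47*26 + -27*-16 = 3
p = 2; digits c_i = Σ_j d_{ij}·2^j, 0 ≤ d_{ij} < 2:
  c_1 = 11 = 1·2^0 + 1·2^1 + 0·2^2 + 1·2^3
  c_2 = 10 = 0·2^0 + 1·2^1 + 0·2^2 + 1·2^3
  c_3 = 3 = 1·2^0 + 1·2^1
Factor λ_0 = (1, 0, 1)
Factor λ_1 = (1, 1, 1)
Factor λ_2 = (0, 0, 0)
Factor λ_3 = (1, 1, 0)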